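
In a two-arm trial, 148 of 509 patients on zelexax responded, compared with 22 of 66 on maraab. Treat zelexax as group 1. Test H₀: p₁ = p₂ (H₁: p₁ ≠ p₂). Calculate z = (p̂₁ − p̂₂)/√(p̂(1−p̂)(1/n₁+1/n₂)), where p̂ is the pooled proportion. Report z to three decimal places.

p̂₁ = 148/509 = 0.29077, p̂₂ = 22/66 = 0.33333.
Pooled p̂ = (148+22)/(509+66) = 170/575 = 0.29565.
SE = √(0.208242 × 0.0171162) = 0.05970.
z = (0.29077 − 0.33333)/0.05970 = -0.04256/0.05970 = -0.713.

z = -0.713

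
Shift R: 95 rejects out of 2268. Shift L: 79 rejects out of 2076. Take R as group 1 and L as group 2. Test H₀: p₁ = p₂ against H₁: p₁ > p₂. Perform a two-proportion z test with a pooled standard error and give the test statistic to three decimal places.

p̂₁ = 95/2268 ≈ 0.04189, p̂₂ = 79/2076 ≈ 0.03805.
Pooled p̂ = (95+79)/(2268+2076) = 174/4344 = 0.04006.
SE = √(0.0384508 × 0.000922613) = 0.00596.
z = (0.04189 − 0.03805)/0.00596 = 0.00384/0.00596 = 0.644.

z = 0.644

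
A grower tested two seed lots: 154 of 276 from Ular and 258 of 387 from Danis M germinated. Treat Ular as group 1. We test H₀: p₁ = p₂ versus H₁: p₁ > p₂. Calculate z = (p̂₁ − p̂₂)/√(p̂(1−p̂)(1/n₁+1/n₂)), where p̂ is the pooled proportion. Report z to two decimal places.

p̂₁ = 154/276 ≈ 0.55797, p̂₂ = 258/387 ≈ 0.66667.
Pooled p̂ = (154+258)/(276+387) = 412/663 = 0.62142.
SE = √(p̂(1−p̂)(1/n₁+1/n₂)) = √(0.62142·0.37858·0.00620717) = √(0.00146028) = 0.03821.
z = (0.55797 − 0.66667)/0.03821 = -0.10870/0.03821 = -2.84.

z = -2.84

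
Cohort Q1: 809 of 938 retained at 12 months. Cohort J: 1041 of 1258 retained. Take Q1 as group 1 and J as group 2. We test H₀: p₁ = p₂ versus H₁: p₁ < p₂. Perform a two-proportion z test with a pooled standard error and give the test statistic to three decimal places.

z = 2.225

p̂₁ = 809/938 ≈ 0.86247, p̂₂ = 1041/1258 ≈ 0.82750.
Pooled p̂ = (809+1041)/(938+1258) = 1850/2196 = 0.84244.
SE = √(0.132734 × 0.00186101) = 0.01572.
z = (0.86247 − 0.82750)/0.01572 = 0.03497/0.01572 = 2.225.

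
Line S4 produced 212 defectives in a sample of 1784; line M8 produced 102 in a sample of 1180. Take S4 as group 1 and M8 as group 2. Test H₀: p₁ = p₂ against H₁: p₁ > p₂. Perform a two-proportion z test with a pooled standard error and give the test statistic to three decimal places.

z = 2.805

p̂₁ = 212/1784 ≈ 0.118834, p̂₂ = 102/1180 ≈ 0.086441.
Pooled p̂ = (212+102)/(1784+1180) = 314/2964 = 0.105938.
SE = √(0.0947151 × 0.001408) = 0.011548.
z = (0.118834 − 0.086441)/0.011548 = 0.032393/0.011548 = 2.805.
p-value = P(Z > 2.805) ≈ 0.0025.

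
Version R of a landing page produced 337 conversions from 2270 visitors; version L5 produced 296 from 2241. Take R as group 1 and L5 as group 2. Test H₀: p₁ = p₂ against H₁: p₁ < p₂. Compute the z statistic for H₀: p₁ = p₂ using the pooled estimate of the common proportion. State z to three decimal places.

z = 1.583

p̂₁ = 337/2270 = 0.148458, p̂₂ = 296/2241 = 0.132084.
Pooled p̂ = (337+296)/(2270+2241) = 633/4511 = 0.140324.
SE = √(p̂(1−p̂)(1/n₁+1/n₂)) = √(0.140324·0.859676·0.000886758) = √(0.000106972) = 0.010343.
z = (0.148458 − 0.132084)/0.010343 = 0.016374/0.010343 = 1.583.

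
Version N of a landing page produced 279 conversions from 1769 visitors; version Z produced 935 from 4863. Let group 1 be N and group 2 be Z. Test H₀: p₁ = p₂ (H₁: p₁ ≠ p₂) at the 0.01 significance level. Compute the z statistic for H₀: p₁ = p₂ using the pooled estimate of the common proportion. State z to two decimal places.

z = -3.22

p̂₁ = 279/1769 = 0.15772, p̂₂ = 935/4863 = 0.19227.
Pooled p̂ = (279+935)/(1769+4863) = 1214/6632 = 0.18305.
SE = √(0.149544 × 0.000770926) = 0.01074.
z = (0.15772 − 0.19227)/0.01074 = -0.03455/0.01074 = -3.22.
Two-sided p-value ≈ 2·Φ(−3.218) = 0.0013, so at α = 0.01 we reject H₀.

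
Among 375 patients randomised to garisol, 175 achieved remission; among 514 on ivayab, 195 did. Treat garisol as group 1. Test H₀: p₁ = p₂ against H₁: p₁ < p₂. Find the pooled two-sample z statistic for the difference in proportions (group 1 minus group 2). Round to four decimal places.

z = 2.6075

p̂₁ = 175/375 = 0.466667, p̂₂ = 195/514 = 0.379377.
Pooled p̂ = (175+195)/(375+514) = 370/889 = 0.416198.
SE = √(0.242977 × 0.00461219) = 0.033476.
z = (0.466667 − 0.379377)/0.033476 = 0.087290/0.033476 = 2.6075.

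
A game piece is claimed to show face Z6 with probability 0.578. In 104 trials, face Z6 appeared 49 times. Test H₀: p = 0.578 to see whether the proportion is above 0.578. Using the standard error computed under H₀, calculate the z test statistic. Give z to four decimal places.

p̂ = 49/104 = 0.4711538.
SE = √(p₀(1−p₀)/n) = √(0.24392/104) = 0.0484288.
z = (0.4711538 − 0.578)/0.0484288 = -0.1068462/0.0484288 = -2.2063.
p-value = P(Z > -2.206) ≈ 0.9863.

z = -2.2063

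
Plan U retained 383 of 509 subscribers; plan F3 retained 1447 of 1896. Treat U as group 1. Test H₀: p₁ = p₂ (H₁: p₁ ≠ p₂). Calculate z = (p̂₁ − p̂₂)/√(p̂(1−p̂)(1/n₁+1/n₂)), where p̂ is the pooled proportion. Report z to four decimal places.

z = -0.5039

p̂₁ = 383/509 = 0.752456, p̂₂ = 1447/1896 = 0.763186.
Pooled p̂ = (383+1447)/(509+1896) = 1830/2405 = 0.760915.
SE = √(p̂(1−p̂)(1/n₁+1/n₂)) = √(0.760915·0.239085·0.00249206) = √(0.000453365) = 0.021292.
z = (0.752456 − 0.763186)/0.021292 = -0.010730/0.021292 = -0.5039.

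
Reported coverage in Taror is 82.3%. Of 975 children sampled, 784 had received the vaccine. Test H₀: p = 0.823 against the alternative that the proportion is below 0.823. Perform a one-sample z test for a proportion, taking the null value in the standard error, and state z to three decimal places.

p̂ = 784/975 ≈ 0.804103.
SE = √(p₀(1−p₀)/n) = √(0.14567/975) = 0.012223.
z = (0.804103 − 0.823)/0.012223 = -0.018897/0.012223 = -1.546.
p-value = P(Z < -1.546) ≈ 0.0610.

z = -1.546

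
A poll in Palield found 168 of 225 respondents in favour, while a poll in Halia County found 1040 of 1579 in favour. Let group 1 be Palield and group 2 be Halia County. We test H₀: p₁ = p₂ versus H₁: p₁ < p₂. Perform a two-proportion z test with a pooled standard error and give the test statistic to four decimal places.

p̂₁ = 168/225 = 0.7466667, p̂₂ = 1040/1579 = 0.6586447.
Pooled p̂ = (168+1040)/(225+1579) = 1208/1804 = 0.6696231.
SE = √(p̂(1−p̂)(1/n₁+1/n₂)) = √(0.6696231·0.3303769·0.00507776) = √(0.00112334) = 0.0335163.
z = (0.7466667 − 0.6586447)/0.0335163 = 0.0880220/0.0335163 = 2.6262.
p-value = P(Z < 2.626) ≈ 0.9957.

z = 2.6262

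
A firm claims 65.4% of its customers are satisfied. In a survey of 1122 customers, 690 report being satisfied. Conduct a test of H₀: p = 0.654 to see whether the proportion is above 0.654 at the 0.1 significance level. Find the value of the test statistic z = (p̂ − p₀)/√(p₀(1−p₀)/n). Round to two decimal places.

z = -2.75

p̂ = 690/1122 = 0.6150.
Under H₀, SE = √(0.654·0.346/1122) = √(0.000201679) = 0.0142.
z = (0.6150 − 0.654)/0.0142 = -0.0390/0.0142 = -2.75.
p-value = P(Z > -2.748) ≈ 0.9970. With α = 0.1, fail to reject H₀.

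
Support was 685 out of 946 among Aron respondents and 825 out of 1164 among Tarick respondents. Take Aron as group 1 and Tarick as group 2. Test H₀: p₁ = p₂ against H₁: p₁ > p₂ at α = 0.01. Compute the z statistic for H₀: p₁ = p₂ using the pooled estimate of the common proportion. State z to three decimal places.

z = 0.777

p̂₁ = 685/946 = 0.72410, p̂₂ = 825/1164 = 0.70876.
Pooled p̂ = (685+825)/(946+1164) = 1510/2110 = 0.71564.
SE = √(0.203499 × 0.00191619) = 0.01975.
z = (0.72410 − 0.70876)/0.01975 = 0.01534/0.01975 = 0.777.
p-value = P(Z > 0.777) ≈ 0.2187. With α = 0.01, fail to reject H₀.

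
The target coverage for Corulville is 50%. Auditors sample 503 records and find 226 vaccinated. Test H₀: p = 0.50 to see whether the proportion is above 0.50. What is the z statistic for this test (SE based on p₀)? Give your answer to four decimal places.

z = -2.2740

p̂ = 226/503 ≈ 0.449304.
Standard error under H₀: √(0.5×0.5/503) = 0.022294.
z = (0.449304 − 0.5)/0.022294 = -0.050696/0.022294 = -2.2740.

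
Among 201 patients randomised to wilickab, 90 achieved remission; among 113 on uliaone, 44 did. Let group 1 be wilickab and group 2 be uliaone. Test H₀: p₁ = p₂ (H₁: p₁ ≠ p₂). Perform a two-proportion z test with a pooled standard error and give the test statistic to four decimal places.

p̂₁ = 90/201 ≈ 0.447761, p̂₂ = 44/113 ≈ 0.389381.
Pooled p̂ = (90+44)/(201+113) = 134/314 = 0.426752.
SE = √(p̂(1−p̂)(1/n₁+1/n₂)) = √(0.426752·0.573248·0.0138247) = √(0.003382) = 0.058155.
z = (0.447761 − 0.389381)/0.058155 = 0.058380/0.058155 = 1.0039.

z = 1.0039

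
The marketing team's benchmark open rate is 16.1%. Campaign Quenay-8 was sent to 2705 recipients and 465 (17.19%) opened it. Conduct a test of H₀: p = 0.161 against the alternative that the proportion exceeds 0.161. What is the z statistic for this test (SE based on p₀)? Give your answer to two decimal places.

p̂ = 465/2705 ≈ 0.1719.
Standard error under H₀: √(0.161×0.839/2705) = 0.0071.
z = (0.1719 − 0.161)/0.0071 = 0.0109/0.0071 = 1.54.

z = 1.54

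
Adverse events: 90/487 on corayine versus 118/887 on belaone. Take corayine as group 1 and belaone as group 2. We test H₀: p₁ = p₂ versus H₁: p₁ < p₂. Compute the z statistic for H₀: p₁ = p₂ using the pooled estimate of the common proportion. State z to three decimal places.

p̂₁ = 90/487 = 0.184805, p̂₂ = 118/887 = 0.133033.
Pooled p̂ = (90+118)/(487+887) = 208/1374 = 0.151383.
SE = √(p̂(1−p̂)(1/n₁+1/n₂)) = √(0.151383·0.848617·0.00318078) = √(0.000408623) = 0.020214.
z = (0.184805 − 0.133033)/0.020214 = 0.051772/0.020214 = 2.561.

z = 2.561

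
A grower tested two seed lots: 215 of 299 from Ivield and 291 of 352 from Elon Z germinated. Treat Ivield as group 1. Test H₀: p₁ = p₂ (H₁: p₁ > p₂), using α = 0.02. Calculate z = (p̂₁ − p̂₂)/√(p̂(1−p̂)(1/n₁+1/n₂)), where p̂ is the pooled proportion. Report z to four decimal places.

p̂₁ = 215/299 ≈ 0.719064, p̂₂ = 291/352 ≈ 0.826705.
Pooled p̂ = (215+291)/(299+352) = 506/651 = 0.777266.
SE = √(0.173124 × 0.00618539) = 0.032724.
z = (0.719064 − 0.826705)/0.032724 = -0.107641/0.032724 = -3.2894.
p-value = P(Z > -3.289) ≈ 0.9995. With α = 0.02, fail to reject H₀.

z = -3.2894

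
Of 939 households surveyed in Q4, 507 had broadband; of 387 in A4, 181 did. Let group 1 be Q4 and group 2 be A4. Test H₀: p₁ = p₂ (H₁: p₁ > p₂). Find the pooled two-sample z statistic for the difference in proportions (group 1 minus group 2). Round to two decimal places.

z = 2.39

p̂₁ = 507/939 = 0.5399, p̂₂ = 181/387 = 0.4677.
Pooled p̂ = (507+181)/(939+387) = 688/1326 = 0.5189.
SE = √(p̂(1−p̂)(1/n₁+1/n₂)) = √(0.5189·0.4811·0.00364894) = √(0.000910938) = 0.0302.
z = (0.5399 − 0.4677)/0.0302 = 0.0722/0.0302 = 2.39.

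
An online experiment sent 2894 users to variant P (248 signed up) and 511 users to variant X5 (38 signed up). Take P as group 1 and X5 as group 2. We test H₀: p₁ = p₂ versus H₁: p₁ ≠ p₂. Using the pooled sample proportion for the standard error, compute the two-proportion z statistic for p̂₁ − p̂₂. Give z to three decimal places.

p̂₁ = 248/2894 = 0.08569, p̂₂ = 38/511 = 0.07436.
Pooled p̂ = (248+38)/(2894+511) = 286/3405 = 0.08399.
SE = √(p̂(1−p̂)(1/n₁+1/n₂)) = √(0.08399·0.91601·0.00230249) = √(0.000177152) = 0.01331.
z = (0.08569 − 0.07436)/0.01331 = 0.01133/0.01331 = 0.851.

z = 0.851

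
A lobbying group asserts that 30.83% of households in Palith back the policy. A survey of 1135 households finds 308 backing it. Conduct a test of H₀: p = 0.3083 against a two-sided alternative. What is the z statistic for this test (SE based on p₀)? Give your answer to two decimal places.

z = -2.69

p̂ = 308/1135 = 0.2714.
Under H₀, SE = √(0.3083·0.6917/1135) = √(0.000187886) = 0.0137.
z = (0.2714 − 0.3083)/0.0137 = -0.0369/0.0137 = -2.69.
Two-sided p-value ≈ 2·Φ(−2.695) = 0.0070.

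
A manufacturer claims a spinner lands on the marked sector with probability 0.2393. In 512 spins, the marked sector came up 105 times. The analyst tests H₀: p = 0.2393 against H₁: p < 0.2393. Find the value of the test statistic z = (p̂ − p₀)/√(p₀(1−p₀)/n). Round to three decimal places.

p̂ = 105/512 ≈ 0.205078.
Standard error under H₀: √(0.2393×0.7607/512) = 0.018856.
z = (0.205078 − 0.2393)/0.018856 = -0.034222/0.018856 = -1.815.

z = -1.815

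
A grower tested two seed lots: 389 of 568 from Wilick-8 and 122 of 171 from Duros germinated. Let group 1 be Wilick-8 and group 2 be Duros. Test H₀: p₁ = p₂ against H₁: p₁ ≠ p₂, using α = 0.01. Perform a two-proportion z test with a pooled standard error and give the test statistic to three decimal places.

z = -0.710

p̂₁ = 389/568 = 0.68486, p̂₂ = 122/171 = 0.71345.
Pooled p̂ = (389+122)/(568+171) = 511/739 = 0.69147.
SE = √(p̂(1−p̂)(1/n₁+1/n₂)) = √(0.69147·0.30853·0.00760852) = √(0.00162318) = 0.04029.
z = (0.68486 − 0.71345)/0.04029 = -0.02859/0.04029 = -0.710.
Two-sided p-value ≈ 2·Φ(−0.710) = 0.4779. With α = 0.01, fail to reject H₀.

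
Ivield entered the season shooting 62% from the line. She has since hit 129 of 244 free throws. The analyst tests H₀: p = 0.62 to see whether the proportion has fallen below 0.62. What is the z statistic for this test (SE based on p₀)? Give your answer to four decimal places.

p̂ = 129/244 ≈ 0.528689.
Under H₀, SE = √(0.62·0.38/244) = √(0.000965574) = 0.031074.
z = (0.528689 − 0.62)/0.031074 = -0.091311/0.031074 = -2.9385.
p-value = P(Z < -2.939) ≈ 0.0016.

z = -2.9385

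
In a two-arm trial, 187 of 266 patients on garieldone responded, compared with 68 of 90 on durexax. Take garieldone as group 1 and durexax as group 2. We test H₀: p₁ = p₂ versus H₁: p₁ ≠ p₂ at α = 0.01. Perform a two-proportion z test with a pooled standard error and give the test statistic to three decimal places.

p̂₁ = 187/266 = 0.70301, p̂₂ = 68/90 = 0.75556.
Pooled p̂ = (187+68)/(266+90) = 255/356 = 0.71629.
SE = √(0.203218 × 0.0148705) = 0.05497.
z = (0.70301 − 0.75556)/0.05497 = -0.05255/0.05497 = -0.956.
Two-sided p-value ≈ 2·Φ(−0.956) = 0.3391; since p > α = 0.01, fail to reject H₀.

z = -0.956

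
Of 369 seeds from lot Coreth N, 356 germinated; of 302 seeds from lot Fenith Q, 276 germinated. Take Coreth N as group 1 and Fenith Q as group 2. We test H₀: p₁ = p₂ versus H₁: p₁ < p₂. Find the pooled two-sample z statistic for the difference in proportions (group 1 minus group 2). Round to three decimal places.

p̂₁ = 356/369 ≈ 0.96477, p̂₂ = 276/302 ≈ 0.91391.
Pooled p̂ = (356+276)/(369+302) = 632/671 = 0.94188.
SE = √(0.054744 × 0.00602129) = 0.01816.
z = (0.96477 − 0.91391)/0.01816 = 0.05086/0.01816 = 2.801.

z = 2.801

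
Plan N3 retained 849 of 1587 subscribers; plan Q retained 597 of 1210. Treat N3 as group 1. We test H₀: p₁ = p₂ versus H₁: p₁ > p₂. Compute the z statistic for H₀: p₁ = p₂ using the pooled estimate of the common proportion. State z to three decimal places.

z = 2.180

p̂₁ = 849/1587 = 0.53497, p̂₂ = 597/1210 = 0.49339.
Pooled p̂ = (849+597)/(1587+1210) = 1446/2797 = 0.51698.
SE = √(p̂(1−p̂)(1/n₁+1/n₂)) = √(0.51698·0.48302·0.00145657) = √(0.000363721) = 0.01907.
z = (0.53497 − 0.49339)/0.01907 = 0.04158/0.01907 = 2.180.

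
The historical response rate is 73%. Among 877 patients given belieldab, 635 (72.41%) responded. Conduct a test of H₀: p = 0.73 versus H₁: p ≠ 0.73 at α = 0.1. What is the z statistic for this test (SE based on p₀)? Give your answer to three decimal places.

p̂ = 635/877 = 0.72406.
Under H₀, SE = √(0.73·0.27/877) = √(0.000224743) = 0.01499.
z = (0.72406 − 0.73)/0.01499 = -0.00594/0.01499 = -0.396.
Two-sided p-value ≈ 2·Φ(−0.396) = 0.6919, so at α = 0.1 we fail to reject H₀.

z = -0.396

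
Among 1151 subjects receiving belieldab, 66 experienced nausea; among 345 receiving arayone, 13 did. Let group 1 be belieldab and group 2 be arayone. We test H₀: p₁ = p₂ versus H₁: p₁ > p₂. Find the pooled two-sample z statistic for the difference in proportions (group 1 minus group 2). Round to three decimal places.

p̂₁ = 66/1151 ≈ 0.05734, p̂₂ = 13/345 ≈ 0.03768.
Pooled p̂ = (66+13)/(1151+345) = 79/1496 = 0.05281.
SE = √(p̂(1−p̂)(1/n₁+1/n₂)) = √(0.05281·0.94719·0.00376736) = √(0.000188439) = 0.01373.
z = (0.05734 − 0.03768)/0.01373 = 0.01966/0.01373 = 1.432.
p-value = P(Z > 1.432) ≈ 0.0760.

z = 1.432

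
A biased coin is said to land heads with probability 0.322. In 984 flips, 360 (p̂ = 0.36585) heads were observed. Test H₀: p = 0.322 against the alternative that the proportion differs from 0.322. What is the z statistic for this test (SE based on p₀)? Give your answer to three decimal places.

p̂ = 360/984 ≈ 0.365854.
Standard error under H₀: √(0.322×0.678/984) = 0.014895.
z = (0.365854 − 0.322)/0.014895 = 0.043854/0.014895 = 2.944.

z = 2.944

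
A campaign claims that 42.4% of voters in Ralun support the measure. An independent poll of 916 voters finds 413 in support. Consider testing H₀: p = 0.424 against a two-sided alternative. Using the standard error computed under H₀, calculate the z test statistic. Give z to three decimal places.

z = 1.646

p̂ = 413/916 = 0.450873.
SE = √(p₀(1−p₀)/n) = √(0.24422/916) = 0.016329.
z = (0.450873 − 0.424)/0.016329 = 0.026873/0.016329 = 1.646.
p-value = 2·P(Z > 1.646) ≈ 0.0998.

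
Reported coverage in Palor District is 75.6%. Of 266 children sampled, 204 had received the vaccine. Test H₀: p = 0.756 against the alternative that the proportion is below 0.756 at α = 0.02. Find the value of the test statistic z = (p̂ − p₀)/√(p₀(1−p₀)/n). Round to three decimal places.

p̂ = 204/266 = 0.76692.
Standard error under H₀: √(0.756×0.244/266) = 0.02633.
z = (0.76692 − 0.756)/0.02633 = 0.01092/0.02633 = 0.415.
p-value = P(Z < 0.415) ≈ 0.6608. With α = 0.02, fail to reject H₀.

z = 0.415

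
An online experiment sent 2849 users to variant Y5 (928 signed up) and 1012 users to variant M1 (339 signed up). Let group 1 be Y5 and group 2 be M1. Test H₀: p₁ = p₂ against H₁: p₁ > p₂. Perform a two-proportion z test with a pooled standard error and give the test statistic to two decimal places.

z = -0.54

p̂₁ = 928/2849 = 0.3257, p̂₂ = 339/1012 = 0.3350.
Pooled p̂ = (928+339)/(2849+1012) = 1267/3861 = 0.3282.
SE = √(0.220469 × 0.00133914) = 0.0172.
z = (0.3257 − 0.3350)/0.0172 = -0.0093/0.0172 = -0.54.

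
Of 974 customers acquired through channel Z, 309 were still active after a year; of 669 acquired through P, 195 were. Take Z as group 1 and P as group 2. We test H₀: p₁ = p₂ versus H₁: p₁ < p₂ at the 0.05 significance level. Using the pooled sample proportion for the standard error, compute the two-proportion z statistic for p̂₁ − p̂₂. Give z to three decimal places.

z = 1.113

p̂₁ = 309/974 = 0.31725, p̂₂ = 195/669 = 0.29148.
Pooled p̂ = (309+195)/(974+669) = 504/1643 = 0.30676.
SE = √(0.212657 × 0.00252146) = 0.02316.
z = (0.31725 − 0.29148)/0.02316 = 0.02577/0.02316 = 1.113.
p-value = P(Z < 1.113) ≈ 0.8671. With α = 0.05, fail to reject H₀.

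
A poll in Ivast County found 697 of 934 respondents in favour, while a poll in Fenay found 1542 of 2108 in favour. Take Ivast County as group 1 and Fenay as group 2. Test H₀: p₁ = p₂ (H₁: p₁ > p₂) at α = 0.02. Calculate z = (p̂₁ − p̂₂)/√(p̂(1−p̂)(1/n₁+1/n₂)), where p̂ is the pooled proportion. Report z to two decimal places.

z = 0.85

p̂₁ = 697/934 = 0.74625, p̂₂ = 1542/2108 = 0.73150.
Pooled p̂ = (697+1542)/(934+2108) = 2239/3042 = 0.73603.
SE = √(p̂(1−p̂)(1/n₁+1/n₂)) = √(0.73603·0.26397·0.00154505) = √(0.000300188) = 0.01733.
z = (0.74625 − 0.73150)/0.01733 = 0.01475/0.01733 = 0.85.
p-value = P(Z > 0.852) ≈ 0.1972. With α = 0.02, fail to reject H₀.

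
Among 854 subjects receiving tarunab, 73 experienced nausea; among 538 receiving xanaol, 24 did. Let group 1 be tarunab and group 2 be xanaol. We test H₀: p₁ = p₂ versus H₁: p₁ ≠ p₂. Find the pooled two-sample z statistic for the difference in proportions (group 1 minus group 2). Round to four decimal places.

z = 2.9163

p̂₁ = 73/854 = 0.0854801, p̂₂ = 24/538 = 0.0446097.
Pooled p̂ = (73+24)/(854+538) = 97/1392 = 0.0696839.
SE = √(p̂(1−p̂)(1/n₁+1/n₂)) = √(0.0696839·0.9303161·0.0030297) = √(0.000196409) = 0.0140146.
z = (0.0854801 − 0.0446097)/0.0140146 = 0.0408704/0.0140146 = 2.9163.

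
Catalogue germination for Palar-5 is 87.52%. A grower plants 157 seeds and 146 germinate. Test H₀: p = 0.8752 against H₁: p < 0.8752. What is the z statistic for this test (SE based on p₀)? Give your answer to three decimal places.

z = 2.075

p̂ = 146/157 ≈ 0.92994.
Standard error under H₀: √(0.8752×0.1248/157) = 0.02638.
z = (0.92994 − 0.8752)/0.02638 = 0.05474/0.02638 = 2.075.
p-value = P(Z < 2.075) ≈ 0.9810.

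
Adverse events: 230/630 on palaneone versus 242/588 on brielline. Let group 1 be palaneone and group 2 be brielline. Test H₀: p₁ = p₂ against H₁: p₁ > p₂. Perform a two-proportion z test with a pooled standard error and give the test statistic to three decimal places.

p̂₁ = 230/630 ≈ 0.36508, p̂₂ = 242/588 ≈ 0.41156.
Pooled p̂ = (230+242)/(630+588) = 472/1218 = 0.38752.
SE = √(p̂(1−p̂)(1/n₁+1/n₂)) = √(0.38752·0.61248·0.00328798) = √(0.000780397) = 0.02794.
z = (0.36508 − 0.41156)/0.02794 = -0.04648/0.02794 = -1.664.
p-value = P(Z > -1.664) ≈ 0.9519.

z = -1.664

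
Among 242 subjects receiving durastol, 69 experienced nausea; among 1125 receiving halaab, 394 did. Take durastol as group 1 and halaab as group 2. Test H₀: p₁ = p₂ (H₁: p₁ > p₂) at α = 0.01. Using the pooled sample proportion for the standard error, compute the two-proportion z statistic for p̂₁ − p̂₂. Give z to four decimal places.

p̂₁ = 69/242 ≈ 0.2851240, p̂₂ = 394/1125 ≈ 0.3502222.
Pooled p̂ = (69+394)/(242+1125) = 463/1367 = 0.3386979.
SE = √(0.223982 × 0.00502112) = 0.0335356.
z = (0.2851240 − 0.3502222)/0.0335356 = -0.0650982/0.0335356 = -1.9412.
p-value = P(Z > -1.941) ≈ 0.9739, so at α = 0.01 we fail to reject H₀.

z = -1.9412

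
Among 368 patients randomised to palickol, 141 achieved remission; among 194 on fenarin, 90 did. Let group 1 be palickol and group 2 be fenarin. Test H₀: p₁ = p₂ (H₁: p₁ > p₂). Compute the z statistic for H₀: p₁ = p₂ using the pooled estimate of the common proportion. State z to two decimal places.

p̂₁ = 141/368 ≈ 0.3832, p̂₂ = 90/194 ≈ 0.4639.
Pooled p̂ = (141+90)/(368+194) = 231/562 = 0.4110.
SE = √(p̂(1−p̂)(1/n₁+1/n₂)) = √(0.4110·0.5890·0.00787203) = √(0.0019057) = 0.0437.
z = (0.3832 − 0.4639)/0.0437 = -0.0807/0.0437 = -1.85.

z = -1.85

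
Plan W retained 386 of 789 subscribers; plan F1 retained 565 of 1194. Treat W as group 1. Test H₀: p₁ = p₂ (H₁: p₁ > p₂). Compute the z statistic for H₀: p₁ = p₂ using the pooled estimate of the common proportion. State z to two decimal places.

p̂₁ = 386/789 = 0.4892, p̂₂ = 565/1194 = 0.4732.
Pooled p̂ = (386+565)/(789+1194) = 951/1983 = 0.4796.
SE = √(0.249583 × 0.00210495) = 0.0229.
z = (0.4892 − 0.4732)/0.0229 = 0.0160/0.0229 = 0.70.

z = 0.70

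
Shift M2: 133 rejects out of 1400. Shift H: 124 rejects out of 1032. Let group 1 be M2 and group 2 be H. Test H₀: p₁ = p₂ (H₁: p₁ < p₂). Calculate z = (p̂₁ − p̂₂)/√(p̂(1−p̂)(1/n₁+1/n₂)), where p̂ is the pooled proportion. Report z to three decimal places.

p̂₁ = 133/1400 ≈ 0.095000, p̂₂ = 124/1032 ≈ 0.120155.
Pooled p̂ = (133+124)/(1400+1032) = 257/2432 = 0.105674.
SE = √(p̂(1−p̂)(1/n₁+1/n₂)) = √(0.105674·0.894326·0.00168328) = √(0.000159082) = 0.012613.
z = (0.095000 − 0.120155)/0.012613 = -0.025155/0.012613 = -1.994.

z = -1.994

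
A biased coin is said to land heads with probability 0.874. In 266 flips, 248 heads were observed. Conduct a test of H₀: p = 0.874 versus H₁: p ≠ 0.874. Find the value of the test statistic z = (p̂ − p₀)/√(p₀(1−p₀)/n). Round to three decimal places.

p̂ = 248/266 = 0.932331.
Standard error under H₀: √(0.874×0.126/266) = 0.020347.
z = (0.932331 − 0.874)/0.020347 = 0.058331/0.020347 = 2.867.
p-value = 2·P(Z > 2.867) ≈ 0.0041.

z = 2.867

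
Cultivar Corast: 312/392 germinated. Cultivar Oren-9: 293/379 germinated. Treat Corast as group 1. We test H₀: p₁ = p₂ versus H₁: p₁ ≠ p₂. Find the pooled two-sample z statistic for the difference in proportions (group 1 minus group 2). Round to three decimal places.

p̂₁ = 312/392 ≈ 0.79592, p̂₂ = 293/379 ≈ 0.77309.
Pooled p̂ = (312+293)/(392+379) = 605/771 = 0.78470.
SE = √(p̂(1−p̂)(1/n₁+1/n₂)) = √(0.78470·0.21530·0.00518954) = √(0.000876766) = 0.02961.
z = (0.79592 − 0.77309)/0.02961 = 0.02283/0.02961 = 0.771.
p-value = 2·P(Z > 0.771) ≈ 0.4407.

z = 0.771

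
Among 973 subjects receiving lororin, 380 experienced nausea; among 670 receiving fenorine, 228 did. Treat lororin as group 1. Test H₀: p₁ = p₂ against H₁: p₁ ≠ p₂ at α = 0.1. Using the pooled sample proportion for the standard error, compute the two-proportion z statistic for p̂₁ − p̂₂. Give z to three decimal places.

z = 2.073

p̂₁ = 380/973 = 0.39054, p̂₂ = 228/670 = 0.34030.
Pooled p̂ = (380+228)/(973+670) = 608/1643 = 0.37005.
SE = √(p̂(1−p̂)(1/n₁+1/n₂)) = √(0.37005·0.62995·0.00252029) = √(0.000587515) = 0.02424.
z = (0.39054 − 0.34030)/0.02424 = 0.05024/0.02424 = 2.073.
p-value = 2·P(Z > 2.073) ≈ 0.0382, so at α = 0.1 we reject H₀.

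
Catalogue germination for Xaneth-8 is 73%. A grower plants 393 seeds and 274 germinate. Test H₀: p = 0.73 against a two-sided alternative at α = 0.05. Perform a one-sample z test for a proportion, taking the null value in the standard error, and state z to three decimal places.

z = -1.465

p̂ = 274/393 = 0.69720.
Under H₀, SE = √(0.73·0.27/393) = √(0.000501527) = 0.02239.
z = (0.69720 − 0.73)/0.02239 = -0.03280/0.02239 = -1.465.
Two-sided p-value ≈ 2·Φ(−1.465) = 0.1430. With α = 0.05, fail to reject H₀.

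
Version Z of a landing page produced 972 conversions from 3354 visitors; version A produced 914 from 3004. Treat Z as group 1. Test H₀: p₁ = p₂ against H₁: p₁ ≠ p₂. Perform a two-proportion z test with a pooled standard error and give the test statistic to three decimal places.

p̂₁ = 972/3354 = 0.289803, p̂₂ = 914/3004 = 0.304261.
Pooled p̂ = (972+914)/(3354+3004) = 1886/6358 = 0.296634.
SE = √(0.208642 × 0.000631041) = 0.011474.
z = (0.289803 − 0.304261)/0.011474 = -0.014458/0.011474 = -1.260.
p-value = 2·P(Z > 1.260) ≈ 0.2077.

z = -1.260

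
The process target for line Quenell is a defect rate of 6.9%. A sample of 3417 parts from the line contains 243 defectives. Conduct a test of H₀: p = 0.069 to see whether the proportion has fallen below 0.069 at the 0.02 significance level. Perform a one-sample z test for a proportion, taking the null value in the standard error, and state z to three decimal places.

z = 0.488

p̂ = 243/3417 ≈ 0.07112.
Standard error under H₀: √(0.069×0.931/3417) = 0.00434.
z = (0.07112 − 0.069)/0.00434 = 0.00212/0.00434 = 0.488.
p-value = P(Z < 0.488) ≈ 0.6872; since p > α = 0.02, fail to reject H₀.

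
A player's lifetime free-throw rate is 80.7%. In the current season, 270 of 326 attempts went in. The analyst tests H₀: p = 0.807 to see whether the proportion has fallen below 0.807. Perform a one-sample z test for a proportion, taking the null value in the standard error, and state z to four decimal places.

p̂ = 270/326 ≈ 0.828221.
SE = √(p₀(1−p₀)/n) = √(0.15575/326) = 0.021858.
z = (0.828221 − 0.807)/0.021858 = 0.021221/0.021858 = 0.9709.
p-value = P(Z < 0.971) ≈ 0.8342.

z = 0.9709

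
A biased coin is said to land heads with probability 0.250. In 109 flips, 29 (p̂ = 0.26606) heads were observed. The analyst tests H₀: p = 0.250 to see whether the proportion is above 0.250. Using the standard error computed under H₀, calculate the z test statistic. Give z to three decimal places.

p̂ = 29/109 = 0.26606.
Under H₀, SE = √(0.25·0.75/109) = √(0.00172018) = 0.04148.
z = (0.26606 − 0.25)/0.04148 = 0.01606/0.04148 = 0.387.
p-value = P(Z > 0.387) ≈ 0.3493.

z = 0.387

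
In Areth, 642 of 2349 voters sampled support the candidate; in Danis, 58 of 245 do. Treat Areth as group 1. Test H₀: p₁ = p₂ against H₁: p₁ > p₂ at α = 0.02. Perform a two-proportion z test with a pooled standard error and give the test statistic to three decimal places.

z = 1.227

p̂₁ = 642/2349 = 0.273308, p̂₂ = 58/245 = 0.236735.
Pooled p̂ = (642+58)/(2349+245) = 700/2594 = 0.269854.
SE = √(p̂(1−p̂)(1/n₁+1/n₂)) = √(0.269854·0.730146·0.00450735) = √(0.000888094) = 0.029801.
z = (0.273308 − 0.236735)/0.029801 = 0.036573/0.029801 = 1.227.
p-value = P(Z > 1.227) ≈ 0.1099. With α = 0.02, fail to reject H₀.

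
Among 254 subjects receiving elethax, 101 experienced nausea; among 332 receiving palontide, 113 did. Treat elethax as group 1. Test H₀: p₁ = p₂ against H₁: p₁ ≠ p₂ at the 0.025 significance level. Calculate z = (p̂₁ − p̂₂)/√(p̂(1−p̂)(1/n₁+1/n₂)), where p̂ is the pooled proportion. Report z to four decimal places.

p̂₁ = 101/254 = 0.397638, p̂₂ = 113/332 = 0.340361.
Pooled p̂ = (101+113)/(254+332) = 214/586 = 0.365188.
SE = √(p̂(1−p̂)(1/n₁+1/n₂)) = √(0.365188·0.634812·0.00694906) = √(0.00161097) = 0.040137.
z = (0.397638 − 0.340361)/0.040137 = 0.057277/0.040137 = 1.4270.
Two-sided p-value ≈ 2·Φ(−1.427) = 0.1536, so at α = 0.025 we fail to reject H₀.

z = 1.4270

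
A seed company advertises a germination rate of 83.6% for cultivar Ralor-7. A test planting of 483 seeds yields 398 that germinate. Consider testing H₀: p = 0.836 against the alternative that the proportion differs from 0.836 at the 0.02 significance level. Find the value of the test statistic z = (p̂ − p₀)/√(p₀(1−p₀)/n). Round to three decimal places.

p̂ = 398/483 = 0.82402.
Under H₀, SE = √(0.836·0.164/483) = √(0.000283859) = 0.01685.
z = (0.82402 − 0.836)/0.01685 = -0.01198/0.01685 = -0.711.
Two-sided p-value ≈ 2·Φ(−0.711) = 0.4769, so at α = 0.02 we fail to reject H₀.

z = -0.711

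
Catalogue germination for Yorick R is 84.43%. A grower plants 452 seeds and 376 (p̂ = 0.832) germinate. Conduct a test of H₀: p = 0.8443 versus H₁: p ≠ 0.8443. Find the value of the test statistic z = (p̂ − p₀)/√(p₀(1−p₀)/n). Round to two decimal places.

z = -0.73

p̂ = 376/452 = 0.8319.
Standard error under H₀: √(0.8443×0.1557/452) = 0.0171.
z = (0.8319 − 0.8443)/0.0171 = -0.0124/0.0171 = -0.73.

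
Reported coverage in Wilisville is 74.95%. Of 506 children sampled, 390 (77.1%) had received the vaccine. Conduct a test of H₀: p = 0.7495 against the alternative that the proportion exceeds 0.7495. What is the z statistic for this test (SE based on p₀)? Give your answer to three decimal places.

p̂ = 390/506 = 0.77075.
SE = √(p₀(1−p₀)/n) = √(0.18775/506) = 0.01926.
z = (0.77075 − 0.7495)/0.01926 = 0.02125/0.01926 = 1.103.

z = 1.103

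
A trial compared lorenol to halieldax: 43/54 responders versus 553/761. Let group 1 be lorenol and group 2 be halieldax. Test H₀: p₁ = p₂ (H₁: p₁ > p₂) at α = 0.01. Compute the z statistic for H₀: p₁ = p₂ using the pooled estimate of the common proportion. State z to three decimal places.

z = 1.115

p̂₁ = 43/54 ≈ 0.79630, p̂₂ = 553/761 ≈ 0.72668.
Pooled p̂ = (43+553)/(54+761) = 596/815 = 0.73129.
SE = √(p̂(1−p̂)(1/n₁+1/n₂)) = √(0.73129·0.26871·0.0198326) = √(0.00389721) = 0.06243.
z = (0.79630 − 0.72668)/0.06243 = 0.06962/0.06243 = 1.115.
p-value = P(Z > 1.115) ≈ 0.1324, so at α = 0.01 we fail to reject H₀.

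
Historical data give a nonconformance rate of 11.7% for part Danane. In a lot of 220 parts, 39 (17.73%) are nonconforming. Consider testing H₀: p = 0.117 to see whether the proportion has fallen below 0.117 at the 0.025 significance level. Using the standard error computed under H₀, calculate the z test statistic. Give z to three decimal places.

p̂ = 39/220 = 0.17727.
Standard error under H₀: √(0.117×0.883/220) = 0.02167.
z = (0.17727 − 0.117)/0.02167 = 0.06027/0.02167 = 2.781.
p-value = P(Z < 2.781) ≈ 0.9973. With α = 0.025, fail to reject H₀.

z = 2.781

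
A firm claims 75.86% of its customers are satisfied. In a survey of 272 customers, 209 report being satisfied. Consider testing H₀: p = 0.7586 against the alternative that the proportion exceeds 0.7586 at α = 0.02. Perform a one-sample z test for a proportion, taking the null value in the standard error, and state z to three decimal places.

z = 0.377

p̂ = 209/272 = 0.76838.
Standard error under H₀: √(0.7586×0.2414/272) = 0.02595.
z = (0.76838 − 0.7586)/0.02595 = 0.00978/0.02595 = 0.377.
p-value = P(Z > 0.377) ≈ 0.3531, so at α = 0.02 we fail to reject H₀.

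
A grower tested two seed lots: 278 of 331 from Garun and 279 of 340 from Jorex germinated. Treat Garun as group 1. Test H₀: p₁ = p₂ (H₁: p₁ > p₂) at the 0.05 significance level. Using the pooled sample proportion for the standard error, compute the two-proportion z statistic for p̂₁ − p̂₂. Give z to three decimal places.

p̂₁ = 278/331 = 0.83988, p̂₂ = 279/340 = 0.82059.
Pooled p̂ = (278+279)/(331+340) = 557/671 = 0.83010.
SE = √(p̂(1−p̂)(1/n₁+1/n₂)) = √(0.83010·0.16990·0.00596232) = √(0.000840873) = 0.02900.
z = (0.83988 − 0.82059)/0.02900 = 0.01929/0.02900 = 0.665.
p-value = P(Z > 0.665) ≈ 0.2529, so at α = 0.05 we fail to reject H₀.

z = 0.665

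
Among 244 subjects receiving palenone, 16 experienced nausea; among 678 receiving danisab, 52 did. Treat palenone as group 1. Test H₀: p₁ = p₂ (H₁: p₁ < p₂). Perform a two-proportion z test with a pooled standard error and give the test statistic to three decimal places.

p̂₁ = 16/244 ≈ 0.06557, p̂₂ = 52/678 ≈ 0.07670.
Pooled p̂ = (16+52)/(244+678) = 68/922 = 0.07375.
SE = √(p̂(1−p̂)(1/n₁+1/n₂)) = √(0.07375·0.92625·0.00557329) = √(0.000380729) = 0.01951.
z = (0.06557 − 0.07670)/0.01951 = -0.01113/0.01951 = -0.570.
p-value = P(Z < -0.570) ≈ 0.2843.

z = -0.570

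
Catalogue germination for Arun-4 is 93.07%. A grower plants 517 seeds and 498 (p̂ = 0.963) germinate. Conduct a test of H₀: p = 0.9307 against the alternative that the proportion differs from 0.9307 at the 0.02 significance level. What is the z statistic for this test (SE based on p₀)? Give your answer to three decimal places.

z = 2.914

p̂ = 498/517 ≈ 0.96325.
Under H₀, SE = √(0.9307·0.0693/517) = √(0.000124753) = 0.01117.
z = (0.96325 − 0.9307)/0.01117 = 0.03255/0.01117 = 2.914.
p-value = 2·P(Z > 2.914) ≈ 0.0036; since p < α = 0.02, reject H₀.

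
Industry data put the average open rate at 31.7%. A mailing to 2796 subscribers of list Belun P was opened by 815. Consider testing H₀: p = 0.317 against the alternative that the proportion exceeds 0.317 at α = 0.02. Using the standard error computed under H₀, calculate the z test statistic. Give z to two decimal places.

z = -2.90

p̂ = 815/2796 = 0.2915.
Standard error under H₀: √(0.317×0.683/2796) = 0.0088.
z = (0.2915 − 0.317)/0.0088 = -0.0255/0.0088 = -2.90.
p-value = P(Z > -2.899) ≈ 0.9981; since p > α = 0.02, fail to reject H₀.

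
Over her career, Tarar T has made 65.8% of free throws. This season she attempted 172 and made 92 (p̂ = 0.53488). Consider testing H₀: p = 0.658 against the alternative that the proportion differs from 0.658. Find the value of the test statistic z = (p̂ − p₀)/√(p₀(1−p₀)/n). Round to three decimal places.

p̂ = 92/172 = 0.53488.
SE = √(p₀(1−p₀)/n) = √(0.22504/172) = 0.03617.
z = (0.53488 − 0.658)/0.03617 = -0.12312/0.03617 = -3.404.
Two-sided p-value ≈ 2·Φ(−3.404) = 0.0007.

z = -3.404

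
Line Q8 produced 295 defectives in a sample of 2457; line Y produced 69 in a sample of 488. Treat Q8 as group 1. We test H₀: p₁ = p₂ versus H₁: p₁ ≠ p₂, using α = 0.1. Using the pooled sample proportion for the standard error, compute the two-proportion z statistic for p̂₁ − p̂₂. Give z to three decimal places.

p̂₁ = 295/2457 ≈ 0.120065, p̂₂ = 69/488 ≈ 0.141393.
Pooled p̂ = (295+69)/(2457+488) = 364/2945 = 0.123599.
SE = √(p̂(1−p̂)(1/n₁+1/n₂)) = √(0.123599·0.876401·0.00245618) = √(0.00026606) = 0.016311.
z = (0.120065 − 0.141393)/0.016311 = -0.021328/0.016311 = -1.308.
p-value = 2·P(Z > 1.308) ≈ 0.1910; since p > α = 0.1, fail to reject H₀.

z = -1.308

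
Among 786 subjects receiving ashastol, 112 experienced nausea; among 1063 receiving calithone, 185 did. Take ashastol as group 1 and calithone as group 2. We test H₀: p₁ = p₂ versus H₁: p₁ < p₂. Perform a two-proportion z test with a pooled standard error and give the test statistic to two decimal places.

z = -1.83

p̂₁ = 112/786 = 0.14249, p̂₂ = 185/1063 = 0.17404.
Pooled p̂ = (112+185)/(786+1063) = 297/1849 = 0.16063.
SE = √(p̂(1−p̂)(1/n₁+1/n₂)) = √(0.16063·0.83937·0.002213) = √(0.00029837) = 0.01727.
z = (0.14249 − 0.17404)/0.01727 = -0.03155/0.01727 = -1.83.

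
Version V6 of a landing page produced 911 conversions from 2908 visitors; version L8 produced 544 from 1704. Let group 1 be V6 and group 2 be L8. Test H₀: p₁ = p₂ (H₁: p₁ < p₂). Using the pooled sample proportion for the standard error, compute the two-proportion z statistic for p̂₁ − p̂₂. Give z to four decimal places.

z = -0.4215

p̂₁ = 911/2908 = 0.313274, p̂₂ = 544/1704 = 0.319249.
Pooled p̂ = (911+544)/(2908+1704) = 1455/4612 = 0.315481.
SE = √(p̂(1−p̂)(1/n₁+1/n₂)) = √(0.315481·0.684519·0.000930733) = √(0.000200995) = 0.014177.
z = (0.313274 − 0.319249)/0.014177 = -0.005975/0.014177 = -0.4215.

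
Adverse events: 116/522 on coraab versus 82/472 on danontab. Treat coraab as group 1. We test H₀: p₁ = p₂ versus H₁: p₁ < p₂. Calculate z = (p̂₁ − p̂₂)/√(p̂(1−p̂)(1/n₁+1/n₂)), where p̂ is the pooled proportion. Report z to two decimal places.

z = 1.91

p̂₁ = 116/522 = 0.2222, p̂₂ = 82/472 = 0.1737.
Pooled p̂ = (116+82)/(522+472) = 198/994 = 0.1992.
SE = √(p̂(1−p̂)(1/n₁+1/n₂)) = √(0.1992·0.8008·0.00403435) = √(0.000643546) = 0.0254.
z = (0.2222 − 0.1737)/0.0254 = 0.0485/0.0254 = 1.91.
p-value = P(Z < 1.912) ≈ 0.9720.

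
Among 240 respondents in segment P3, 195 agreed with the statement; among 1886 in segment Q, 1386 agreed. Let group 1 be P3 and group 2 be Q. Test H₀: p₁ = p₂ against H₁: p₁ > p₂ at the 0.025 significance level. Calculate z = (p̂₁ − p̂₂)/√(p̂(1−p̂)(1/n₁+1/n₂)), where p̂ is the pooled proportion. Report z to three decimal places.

p̂₁ = 195/240 ≈ 0.81250, p̂₂ = 1386/1886 ≈ 0.73489.
Pooled p̂ = (195+1386)/(240+1886) = 1581/2126 = 0.74365.
SE = √(0.190635 × 0.00469689) = 0.02992.
z = (0.81250 − 0.73489)/0.02992 = 0.07761/0.02992 = 2.594.
p-value = P(Z > 2.594) ≈ 0.0047, so at α = 0.025 we reject H₀.

z = 2.594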